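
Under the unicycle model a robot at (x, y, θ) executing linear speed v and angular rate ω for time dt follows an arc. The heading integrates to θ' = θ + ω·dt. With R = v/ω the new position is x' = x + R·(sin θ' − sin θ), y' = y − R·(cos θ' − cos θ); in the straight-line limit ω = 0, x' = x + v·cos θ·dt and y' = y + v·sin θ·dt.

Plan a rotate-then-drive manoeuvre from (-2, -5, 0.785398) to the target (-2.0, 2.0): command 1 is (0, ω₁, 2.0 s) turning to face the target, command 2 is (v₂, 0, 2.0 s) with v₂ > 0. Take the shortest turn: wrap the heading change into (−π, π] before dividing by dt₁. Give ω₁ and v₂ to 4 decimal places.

heading to target = atan2(2−-5, -2−-2) = 1.5708
Δθ = wrap(1.5708 − 0.7854) = 0.7854; ω₁ = Δθ/dt₁ = 0.3927
distance = √((-2−-2)² + (2−-5)²) = 7.0000; v₂ = distance/dt₂ = 3.5000

ω₁ = 0.3927, v₂ = 3.5000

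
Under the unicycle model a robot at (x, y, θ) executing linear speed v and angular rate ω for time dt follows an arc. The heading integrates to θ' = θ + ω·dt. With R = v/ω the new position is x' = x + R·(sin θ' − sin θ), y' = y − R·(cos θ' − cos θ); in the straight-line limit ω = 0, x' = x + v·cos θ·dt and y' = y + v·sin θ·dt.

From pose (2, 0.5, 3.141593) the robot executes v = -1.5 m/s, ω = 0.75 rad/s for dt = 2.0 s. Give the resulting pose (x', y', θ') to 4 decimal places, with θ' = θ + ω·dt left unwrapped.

(3.9950, 2.3585, 4.6416)

θ' = 3.1416 + 0.75·2.0 = 4.6416
R = v/ω = -1.5/0.75 = -2.0000
x' = 2 + -2.0000·(sin 4.6416 − sin 3.1416) = 3.9950
y' = 0.5 − -2.0000·(cos 4.6416 − cos 3.1416) = 2.3585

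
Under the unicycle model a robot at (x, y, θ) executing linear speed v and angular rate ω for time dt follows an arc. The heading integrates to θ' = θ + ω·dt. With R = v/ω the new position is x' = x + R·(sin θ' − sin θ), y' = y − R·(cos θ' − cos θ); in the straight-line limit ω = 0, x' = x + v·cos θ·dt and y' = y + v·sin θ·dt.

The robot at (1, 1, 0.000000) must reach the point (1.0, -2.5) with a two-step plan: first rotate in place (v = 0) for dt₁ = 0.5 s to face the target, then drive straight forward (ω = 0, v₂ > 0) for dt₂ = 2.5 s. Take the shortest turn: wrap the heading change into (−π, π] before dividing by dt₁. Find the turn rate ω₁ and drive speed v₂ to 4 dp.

heading to target = atan2(-2.5−1, 1−1) = -1.5708
Δθ = wrap(-1.5708 − 0.0000) = -1.5708; ω₁ = Δθ/dt₁ = -3.1416
distance = √((1−1)² + (-2.5−1)²) = 3.5000; v₂ = distance/dt₂ = 1.4000

ω₁ = -3.1416, v₂ = 1.4000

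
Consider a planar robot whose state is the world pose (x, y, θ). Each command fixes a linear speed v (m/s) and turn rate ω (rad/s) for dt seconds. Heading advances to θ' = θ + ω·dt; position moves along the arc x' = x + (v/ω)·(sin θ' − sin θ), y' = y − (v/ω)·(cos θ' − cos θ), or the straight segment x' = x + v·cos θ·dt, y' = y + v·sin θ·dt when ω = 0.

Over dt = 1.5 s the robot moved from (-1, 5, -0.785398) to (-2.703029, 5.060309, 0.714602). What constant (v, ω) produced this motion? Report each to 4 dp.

Δθ = 0.714602 − -0.785398 = 1.500000
ω = Δθ/dt = 1.500000/1.5 = 1.0000
R = Δx/(sin θ' − sin θ) = -1.2500
v = R·ω = -1.2500·1.0000 = -1.2500

v = -1.2500, ω = 1.0000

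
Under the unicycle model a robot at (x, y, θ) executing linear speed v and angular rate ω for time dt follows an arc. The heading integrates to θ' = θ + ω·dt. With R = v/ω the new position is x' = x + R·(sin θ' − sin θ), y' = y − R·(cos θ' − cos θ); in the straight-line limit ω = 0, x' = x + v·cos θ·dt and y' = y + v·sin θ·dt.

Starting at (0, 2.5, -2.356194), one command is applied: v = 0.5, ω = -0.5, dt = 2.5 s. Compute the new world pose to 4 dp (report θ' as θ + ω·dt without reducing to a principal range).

θ' = -2.3562 + -0.5·2.5 = -3.6062
R = v/ω = 0.5/-0.5 = -1.0000
x' = 0 + -1.0000·(sin -3.6062 − sin -2.3562) = -1.1552
y' = 2.5 − -1.0000·(cos -3.6062 − cos -2.3562) = 2.3131

(-1.1552, 2.3131, -3.6062)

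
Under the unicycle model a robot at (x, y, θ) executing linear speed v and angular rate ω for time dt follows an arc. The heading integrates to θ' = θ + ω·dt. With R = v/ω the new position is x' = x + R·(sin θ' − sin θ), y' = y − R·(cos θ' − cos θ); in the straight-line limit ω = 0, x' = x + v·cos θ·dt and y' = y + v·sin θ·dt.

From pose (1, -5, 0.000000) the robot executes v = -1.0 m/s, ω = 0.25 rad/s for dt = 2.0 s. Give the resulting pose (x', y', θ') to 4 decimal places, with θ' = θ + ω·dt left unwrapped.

θ' = 0.0000 + 0.25·2.0 = 0.5000
R = v/ω = -1.0/0.25 = -4.0000
x' = 1 + -4.0000·(sin 0.5000 − sin 0.0000) = -0.9177
y' = -5 − -4.0000·(cos 0.5000 − cos 0.0000) = -5.4897

(-0.9177, -5.4897, 0.5000)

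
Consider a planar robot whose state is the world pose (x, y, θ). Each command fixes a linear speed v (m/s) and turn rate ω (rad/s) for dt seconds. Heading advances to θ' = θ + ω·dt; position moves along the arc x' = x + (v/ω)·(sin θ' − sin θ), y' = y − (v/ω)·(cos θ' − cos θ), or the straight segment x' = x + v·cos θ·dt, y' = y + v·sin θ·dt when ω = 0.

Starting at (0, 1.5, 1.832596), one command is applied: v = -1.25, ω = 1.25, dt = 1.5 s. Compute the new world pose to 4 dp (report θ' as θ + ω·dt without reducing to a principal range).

θ' = 1.8326 + 1.25·1.5 = 3.7076
R = v/ω = -1.25/1.25 = -1.0000
x' = 0 + -1.0000·(sin 3.7076 − sin 1.8326) = 1.5022
y' = 1.5 − -1.0000·(cos 3.7076 − cos 1.8326) = 0.9148

(1.5022, 0.9148, 3.7076)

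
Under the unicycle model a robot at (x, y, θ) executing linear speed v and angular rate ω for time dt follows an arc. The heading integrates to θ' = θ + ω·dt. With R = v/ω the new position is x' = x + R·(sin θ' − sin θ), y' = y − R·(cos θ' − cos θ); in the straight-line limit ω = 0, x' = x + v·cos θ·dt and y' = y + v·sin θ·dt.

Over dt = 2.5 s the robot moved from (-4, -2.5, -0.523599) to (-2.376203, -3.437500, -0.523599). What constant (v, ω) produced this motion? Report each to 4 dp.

Δθ = -0.523599 − -0.523599 = 0.000000
ω = Δθ/dt = 0.000000/2.5 = 0.0000
ω = 0 → v = (Δx·cos θ + Δy·sin θ)/dt = 0.7500

v = 0.7500, ω = 0.0000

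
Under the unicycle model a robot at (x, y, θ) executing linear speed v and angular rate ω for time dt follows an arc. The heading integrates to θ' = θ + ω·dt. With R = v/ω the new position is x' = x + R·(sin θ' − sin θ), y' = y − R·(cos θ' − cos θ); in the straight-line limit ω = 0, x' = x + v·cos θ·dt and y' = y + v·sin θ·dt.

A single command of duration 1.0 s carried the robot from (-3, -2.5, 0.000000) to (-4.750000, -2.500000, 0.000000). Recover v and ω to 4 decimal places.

Δθ = 0.000000 − 0.000000 = 0.000000
ω = Δθ/dt = 0.000000/1.0 = 0.0000
ω = 0 → v = (Δx·cos θ + Δy·sin θ)/dt = -1.7500

v = -1.7500, ω = 0.0000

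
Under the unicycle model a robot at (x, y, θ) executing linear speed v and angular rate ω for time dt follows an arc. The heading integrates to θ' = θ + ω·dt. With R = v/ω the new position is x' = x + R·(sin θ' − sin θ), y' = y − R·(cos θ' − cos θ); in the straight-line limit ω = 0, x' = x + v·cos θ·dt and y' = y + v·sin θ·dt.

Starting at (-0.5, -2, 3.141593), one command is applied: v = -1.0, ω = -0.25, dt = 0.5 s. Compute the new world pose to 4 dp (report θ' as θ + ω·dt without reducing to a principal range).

θ' = 3.1416 + -0.25·0.5 = 3.0166
R = v/ω = -1.0/-0.25 = 4.0000
x' = -0.5 + 4.0000·(sin 3.0166 − sin 3.1416) = -0.0013
y' = -2 − 4.0000·(cos 3.0166 − cos 3.1416) = -2.0312

(-0.0013, -2.0312, 3.0166)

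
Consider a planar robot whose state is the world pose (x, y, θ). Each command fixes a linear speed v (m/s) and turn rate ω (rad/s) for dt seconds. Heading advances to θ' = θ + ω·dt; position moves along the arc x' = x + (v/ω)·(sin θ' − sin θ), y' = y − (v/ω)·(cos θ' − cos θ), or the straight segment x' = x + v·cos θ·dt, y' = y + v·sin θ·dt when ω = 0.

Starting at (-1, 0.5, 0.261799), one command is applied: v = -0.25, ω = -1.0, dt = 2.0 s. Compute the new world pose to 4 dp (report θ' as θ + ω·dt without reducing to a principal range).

θ' = 0.2618 + -1.0·2.0 = -1.7382
R = v/ω = -0.25/-1.0 = 0.2500
x' = -1 + 0.2500·(sin -1.7382 − sin 0.2618) = -1.3112
y' = 0.5 − 0.2500·(cos -1.7382 − cos 0.2618) = 0.7831

(-1.3112, 0.7831, -1.7382)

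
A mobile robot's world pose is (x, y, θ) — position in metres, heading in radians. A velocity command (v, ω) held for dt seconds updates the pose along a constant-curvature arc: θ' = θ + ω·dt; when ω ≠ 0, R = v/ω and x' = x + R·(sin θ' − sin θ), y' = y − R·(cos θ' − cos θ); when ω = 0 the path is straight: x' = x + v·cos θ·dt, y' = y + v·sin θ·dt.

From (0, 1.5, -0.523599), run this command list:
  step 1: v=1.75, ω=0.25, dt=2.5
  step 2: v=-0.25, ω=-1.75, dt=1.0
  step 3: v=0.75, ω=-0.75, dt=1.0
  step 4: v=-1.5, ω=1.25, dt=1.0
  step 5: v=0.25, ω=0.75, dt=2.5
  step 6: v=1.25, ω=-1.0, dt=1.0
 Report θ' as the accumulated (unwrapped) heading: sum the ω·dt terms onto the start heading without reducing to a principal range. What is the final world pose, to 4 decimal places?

(5.7075, 1.6245, -0.2736)

step 1: θ'=0.1014 (R=7.0000) → pose (4.2086, 0.5981, 0.1014)
step 2: θ'=-1.6486 (R=0.1429) → pose (4.0517, 0.7514, -1.6486)
step 3: θ'=-2.3986 (R=-1.0000) → pose (3.7312, 0.0926, -2.3986)
step 4: θ'=-1.1486 (R=-1.2000) → pose (4.0141, 1.4681, -1.1486)
step 5: θ'=0.7264 (R=0.3333) → pose (4.5395, 1.3555, 0.7264)
step 6: θ'=-0.2736 (R=-1.2500) → pose (5.7075, 1.6245, -0.2736)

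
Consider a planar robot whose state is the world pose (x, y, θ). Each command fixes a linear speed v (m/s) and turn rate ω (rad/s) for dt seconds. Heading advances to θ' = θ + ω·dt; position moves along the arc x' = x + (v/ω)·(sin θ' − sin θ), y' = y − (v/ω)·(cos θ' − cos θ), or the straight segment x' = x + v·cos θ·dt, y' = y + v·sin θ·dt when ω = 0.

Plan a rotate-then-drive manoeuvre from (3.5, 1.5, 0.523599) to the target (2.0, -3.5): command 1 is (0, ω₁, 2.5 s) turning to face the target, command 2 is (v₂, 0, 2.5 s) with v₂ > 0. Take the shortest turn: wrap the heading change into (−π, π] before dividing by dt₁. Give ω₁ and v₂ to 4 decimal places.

ω₁ = -0.9543, v₂ = 2.0881

heading to target = atan2(-3.5−1.5, 2−3.5) = -1.8623
Δθ = wrap(-1.8623 − 0.5236) = -2.3859; ω₁ = Δθ/dt₁ = -0.9543
distance = √((2−3.5)² + (-3.5−1.5)²) = 5.2202; v₂ = distance/dt₂ = 2.0881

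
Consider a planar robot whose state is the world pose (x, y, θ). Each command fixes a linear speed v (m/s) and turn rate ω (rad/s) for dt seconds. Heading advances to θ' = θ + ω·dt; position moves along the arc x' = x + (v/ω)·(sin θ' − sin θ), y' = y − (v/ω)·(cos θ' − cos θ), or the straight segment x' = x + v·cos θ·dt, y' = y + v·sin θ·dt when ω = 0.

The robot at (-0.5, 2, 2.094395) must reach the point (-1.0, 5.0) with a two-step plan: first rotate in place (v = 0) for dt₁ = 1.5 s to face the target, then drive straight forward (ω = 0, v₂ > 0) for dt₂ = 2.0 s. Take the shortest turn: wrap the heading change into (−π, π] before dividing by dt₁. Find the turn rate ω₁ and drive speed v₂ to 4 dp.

heading to target = atan2(5−2, -1−-0.5) = 1.7359
Δθ = wrap(1.7359 − 2.0944) = -0.3584; ω₁ = Δθ/dt₁ = -0.2390
distance = √((-1−-0.5)² + (5−2)²) = 3.0414; v₂ = distance/dt₂ = 1.5207

ω₁ = -0.2390, v₂ = 1.5207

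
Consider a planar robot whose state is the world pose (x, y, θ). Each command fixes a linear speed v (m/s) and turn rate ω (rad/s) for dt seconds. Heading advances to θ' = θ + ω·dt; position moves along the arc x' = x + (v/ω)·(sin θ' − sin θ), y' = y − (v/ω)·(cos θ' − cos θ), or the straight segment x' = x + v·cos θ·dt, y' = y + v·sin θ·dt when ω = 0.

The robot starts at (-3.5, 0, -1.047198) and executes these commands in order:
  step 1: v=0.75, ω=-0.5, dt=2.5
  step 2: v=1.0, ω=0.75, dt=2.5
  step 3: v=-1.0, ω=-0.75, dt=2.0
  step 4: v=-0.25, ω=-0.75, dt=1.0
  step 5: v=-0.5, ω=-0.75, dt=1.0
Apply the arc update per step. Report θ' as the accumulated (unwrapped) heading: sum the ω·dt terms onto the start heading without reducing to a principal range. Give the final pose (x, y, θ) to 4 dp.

(-3.2844, -1.9443, -3.4222)

step 1: θ'=-2.2972 (R=-1.5000) → pose (-3.6777, -1.7463, -2.2972)
step 2: θ'=-0.4222 (R=1.3333) → pose (-3.2273, -3.8481, -0.4222)
step 3: θ'=-1.9222 (R=1.3333) → pose (-3.9328, -2.1729, -1.9222)
step 4: θ'=-2.6722 (R=0.3333) → pose (-3.7706, -1.9904, -2.6722)
step 5: θ'=-3.4222 (R=0.6667) → pose (-3.2844, -1.9443, -3.4222)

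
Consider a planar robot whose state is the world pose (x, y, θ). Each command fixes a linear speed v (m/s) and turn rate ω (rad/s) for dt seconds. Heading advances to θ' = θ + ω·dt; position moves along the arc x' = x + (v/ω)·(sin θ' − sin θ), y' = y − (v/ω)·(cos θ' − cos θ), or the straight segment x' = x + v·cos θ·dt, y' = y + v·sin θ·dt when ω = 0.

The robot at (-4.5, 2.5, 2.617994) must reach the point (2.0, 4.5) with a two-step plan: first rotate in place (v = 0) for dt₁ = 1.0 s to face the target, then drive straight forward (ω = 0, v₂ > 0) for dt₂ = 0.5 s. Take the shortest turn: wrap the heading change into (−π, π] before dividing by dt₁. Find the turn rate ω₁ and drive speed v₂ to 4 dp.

heading to target = atan2(4.5−2.5, 2−-4.5) = 0.2985
Δθ = wrap(0.2985 − 2.6180) = -2.3195; ω₁ = Δθ/dt₁ = -2.3195
distance = √((2−-4.5)² + (4.5−2.5)²) = 6.8007; v₂ = distance/dt₂ = 13.6015

ω₁ = -2.3195, v₂ = 13.6015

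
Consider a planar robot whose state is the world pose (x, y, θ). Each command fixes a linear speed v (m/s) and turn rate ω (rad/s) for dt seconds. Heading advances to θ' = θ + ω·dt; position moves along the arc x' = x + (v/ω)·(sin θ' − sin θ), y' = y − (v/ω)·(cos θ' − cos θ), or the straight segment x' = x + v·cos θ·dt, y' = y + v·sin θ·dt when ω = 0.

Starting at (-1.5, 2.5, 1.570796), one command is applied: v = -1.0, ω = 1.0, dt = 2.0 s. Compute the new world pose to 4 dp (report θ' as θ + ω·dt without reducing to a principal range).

(-0.0839, 1.5907, 3.5708)

θ' = 1.5708 + 1.0·2.0 = 3.5708
R = v/ω = -1.0/1.0 = -1.0000
x' = -1.5 + -1.0000·(sin 3.5708 − sin 1.5708) = -0.0839
y' = 2.5 − -1.0000·(cos 3.5708 − cos 1.5708) = 1.5907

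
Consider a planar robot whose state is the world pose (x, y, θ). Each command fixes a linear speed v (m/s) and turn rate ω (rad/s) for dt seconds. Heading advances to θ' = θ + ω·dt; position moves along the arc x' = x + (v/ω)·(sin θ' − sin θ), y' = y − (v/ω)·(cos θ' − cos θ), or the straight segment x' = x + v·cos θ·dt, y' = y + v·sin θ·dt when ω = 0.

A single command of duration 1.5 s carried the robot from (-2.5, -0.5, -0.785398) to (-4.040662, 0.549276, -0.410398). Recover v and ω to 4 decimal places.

v = -1.2500, ω = 0.2500

Δθ = -0.410398 − -0.785398 = 0.375000
ω = Δθ/dt = 0.375000/1.5 = 0.2500
R = Δx/(sin θ' − sin θ) = -5.0000
v = R·ω = -5.0000·0.2500 = -1.2500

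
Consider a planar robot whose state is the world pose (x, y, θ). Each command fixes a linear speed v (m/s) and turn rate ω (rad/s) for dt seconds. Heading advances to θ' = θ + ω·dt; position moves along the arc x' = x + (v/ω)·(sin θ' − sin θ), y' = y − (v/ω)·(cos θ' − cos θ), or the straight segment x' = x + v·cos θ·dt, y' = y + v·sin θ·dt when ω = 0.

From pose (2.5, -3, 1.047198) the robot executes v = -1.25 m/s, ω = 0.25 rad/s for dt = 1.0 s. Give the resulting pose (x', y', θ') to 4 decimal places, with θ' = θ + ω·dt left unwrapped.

θ' = 1.0472 + 0.25·1.0 = 1.2972
R = v/ω = -1.25/0.25 = -5.0000
x' = 2.5 + -5.0000·(sin 1.2972 − sin 1.0472) = 2.0161
y' = -3 − -5.0000·(cos 1.2972 − cos 1.0472) = -4.1490

(2.0161, -4.1490, 1.2972)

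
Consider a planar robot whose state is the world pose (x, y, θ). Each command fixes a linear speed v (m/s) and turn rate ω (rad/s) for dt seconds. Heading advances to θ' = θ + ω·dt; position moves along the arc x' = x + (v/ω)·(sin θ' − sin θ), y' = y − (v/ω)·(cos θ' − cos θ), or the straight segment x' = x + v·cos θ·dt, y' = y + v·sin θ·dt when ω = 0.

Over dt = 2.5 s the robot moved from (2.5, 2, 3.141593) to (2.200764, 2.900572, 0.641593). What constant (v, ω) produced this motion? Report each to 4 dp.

v = 0.5000, ω = -1.0000

Δθ = 0.641593 − 3.141593 = -2.500000
ω = Δθ/dt = -2.500000/2.5 = -1.0000
R = −Δy/(cos θ' − cos θ) = -0.5000
v = R·ω = -0.5000·-1.0000 = 0.5000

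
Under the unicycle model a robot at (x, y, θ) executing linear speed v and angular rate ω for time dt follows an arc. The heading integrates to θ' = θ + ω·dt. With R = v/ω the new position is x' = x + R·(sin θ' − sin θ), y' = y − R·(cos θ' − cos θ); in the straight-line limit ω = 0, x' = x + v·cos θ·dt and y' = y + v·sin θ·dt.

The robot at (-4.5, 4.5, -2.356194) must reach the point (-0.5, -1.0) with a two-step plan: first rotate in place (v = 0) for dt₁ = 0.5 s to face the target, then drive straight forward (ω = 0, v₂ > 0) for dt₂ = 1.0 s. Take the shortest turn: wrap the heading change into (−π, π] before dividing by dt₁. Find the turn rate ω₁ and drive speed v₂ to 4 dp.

heading to target = atan2(-1−4.5, -0.5−-4.5) = -0.9420
Δθ = wrap(-0.9420 − -2.3562) = 1.4142; ω₁ = Δθ/dt₁ = 2.8284
distance = √((-0.5−-4.5)² + (-1−4.5)²) = 6.8007; v₂ = distance/dt₂ = 6.8007

ω₁ = 2.8284, v₂ = 6.8007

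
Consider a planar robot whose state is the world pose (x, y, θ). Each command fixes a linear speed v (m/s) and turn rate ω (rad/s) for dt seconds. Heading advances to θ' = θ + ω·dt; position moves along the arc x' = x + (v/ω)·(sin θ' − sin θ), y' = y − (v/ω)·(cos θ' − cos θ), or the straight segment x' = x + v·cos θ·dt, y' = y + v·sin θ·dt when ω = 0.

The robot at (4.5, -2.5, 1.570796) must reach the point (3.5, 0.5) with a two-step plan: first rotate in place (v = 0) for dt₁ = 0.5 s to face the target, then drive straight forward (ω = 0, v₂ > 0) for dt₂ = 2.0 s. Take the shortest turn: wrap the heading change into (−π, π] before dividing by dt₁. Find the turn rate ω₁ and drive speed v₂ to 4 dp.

heading to target = atan2(0.5−-2.5, 3.5−4.5) = 1.8925
Δθ = wrap(1.8925 − 1.5708) = 0.3218; ω₁ = Δθ/dt₁ = 0.6435
distance = √((3.5−4.5)² + (0.5−-2.5)²) = 3.1623; v₂ = distance/dt₂ = 1.5811

ω₁ = 0.6435, v₂ = 1.5811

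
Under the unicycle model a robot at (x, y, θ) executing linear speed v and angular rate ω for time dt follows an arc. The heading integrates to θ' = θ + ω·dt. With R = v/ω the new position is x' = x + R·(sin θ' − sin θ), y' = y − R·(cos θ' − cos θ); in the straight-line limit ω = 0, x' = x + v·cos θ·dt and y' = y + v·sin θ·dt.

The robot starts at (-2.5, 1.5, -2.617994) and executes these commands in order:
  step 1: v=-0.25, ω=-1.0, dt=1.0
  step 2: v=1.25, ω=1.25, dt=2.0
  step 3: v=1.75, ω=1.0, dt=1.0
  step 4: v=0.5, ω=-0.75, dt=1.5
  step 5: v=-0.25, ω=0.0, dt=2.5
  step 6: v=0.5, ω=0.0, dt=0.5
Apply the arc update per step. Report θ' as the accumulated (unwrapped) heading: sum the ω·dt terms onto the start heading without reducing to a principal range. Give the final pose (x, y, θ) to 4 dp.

step 1: θ'=-3.6180 (R=0.2500) → pose (-2.2604, 1.5057, -3.6180)
step 2: θ'=-1.1180 (R=1.0000) → pose (-3.6182, 0.1795, -1.1180)
step 3: θ'=-0.1180 (R=1.7500) → pose (-2.2505, -0.7927, -0.1180)
step 4: θ'=-1.2430 (R=-0.6667) → pose (-1.6978, -1.2401, -1.2430)
step 5: θ'=-1.2430 (straight) → pose (-1.8991, -0.6484, -1.2430)
step 6: θ'=-1.2430 (straight) → pose (-1.8186, -0.8851, -1.2430)

(-1.8186, -0.8851, -1.2430)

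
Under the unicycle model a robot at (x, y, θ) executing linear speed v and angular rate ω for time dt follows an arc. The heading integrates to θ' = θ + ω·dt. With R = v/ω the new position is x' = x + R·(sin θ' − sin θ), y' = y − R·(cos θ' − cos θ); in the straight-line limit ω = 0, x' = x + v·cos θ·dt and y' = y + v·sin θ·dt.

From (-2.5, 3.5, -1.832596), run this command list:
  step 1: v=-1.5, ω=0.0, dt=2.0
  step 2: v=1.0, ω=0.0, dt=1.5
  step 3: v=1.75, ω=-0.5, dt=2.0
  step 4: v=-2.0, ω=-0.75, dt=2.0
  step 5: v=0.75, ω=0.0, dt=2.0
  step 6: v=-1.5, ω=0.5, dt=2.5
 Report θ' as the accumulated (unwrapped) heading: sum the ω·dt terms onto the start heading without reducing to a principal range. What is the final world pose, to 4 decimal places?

(1.2665, 0.4793, -3.0826)

step 1: θ'=-1.8326 (straight) → pose (-1.7235, 6.3978, -1.8326)
step 2: θ'=-1.8326 (straight) → pose (-2.1118, 4.9489, -1.8326)
step 3: θ'=-2.8326 (R=-3.5000) → pose (-4.4282, 2.5205, -2.8326)
step 4: θ'=-4.3326 (R=2.6667) → pose (-1.1406, 0.9688, -4.3326)
step 5: θ'=-4.3326 (straight) → pose (-1.6967, 2.3619, -4.3326)
step 6: θ'=-3.0826 (R=-3.0000) → pose (1.2665, 0.4793, -3.0826)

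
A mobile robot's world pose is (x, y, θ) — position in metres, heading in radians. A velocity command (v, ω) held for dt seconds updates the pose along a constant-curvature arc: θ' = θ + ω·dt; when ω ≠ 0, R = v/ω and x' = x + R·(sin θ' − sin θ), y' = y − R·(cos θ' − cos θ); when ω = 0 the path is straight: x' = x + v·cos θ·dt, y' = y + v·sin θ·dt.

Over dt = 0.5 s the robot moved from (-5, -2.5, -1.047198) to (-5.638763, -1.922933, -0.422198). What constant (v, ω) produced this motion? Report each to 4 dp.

Δθ = -0.422198 − -1.047198 = 0.625000
ω = Δθ/dt = 0.625000/0.5 = 1.2500
R = Δx/(sin θ' − sin θ) = -1.4000
v = R·ω = -1.4000·1.2500 = -1.7500

v = -1.7500, ω = 1.2500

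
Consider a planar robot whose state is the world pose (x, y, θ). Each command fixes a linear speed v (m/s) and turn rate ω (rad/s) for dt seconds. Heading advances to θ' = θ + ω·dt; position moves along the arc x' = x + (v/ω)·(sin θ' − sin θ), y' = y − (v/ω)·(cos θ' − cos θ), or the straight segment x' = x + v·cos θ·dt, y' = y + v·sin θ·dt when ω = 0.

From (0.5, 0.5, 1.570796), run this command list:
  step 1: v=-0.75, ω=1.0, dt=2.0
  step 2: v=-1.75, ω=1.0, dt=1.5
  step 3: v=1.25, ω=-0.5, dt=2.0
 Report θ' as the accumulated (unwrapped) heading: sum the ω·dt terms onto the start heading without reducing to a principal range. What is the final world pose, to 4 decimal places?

step 1: θ'=3.5708 (R=-0.7500) → pose (1.5621, -0.1820, 3.5708)
step 2: θ'=5.0708 (R=-1.7500) → pose (2.4727, 2.0232, 5.0708)
step 3: θ'=4.0708 (R=-2.5000) → pose (2.1344, -0.3500, 4.0708)

(2.1344, -0.3500, 4.0708)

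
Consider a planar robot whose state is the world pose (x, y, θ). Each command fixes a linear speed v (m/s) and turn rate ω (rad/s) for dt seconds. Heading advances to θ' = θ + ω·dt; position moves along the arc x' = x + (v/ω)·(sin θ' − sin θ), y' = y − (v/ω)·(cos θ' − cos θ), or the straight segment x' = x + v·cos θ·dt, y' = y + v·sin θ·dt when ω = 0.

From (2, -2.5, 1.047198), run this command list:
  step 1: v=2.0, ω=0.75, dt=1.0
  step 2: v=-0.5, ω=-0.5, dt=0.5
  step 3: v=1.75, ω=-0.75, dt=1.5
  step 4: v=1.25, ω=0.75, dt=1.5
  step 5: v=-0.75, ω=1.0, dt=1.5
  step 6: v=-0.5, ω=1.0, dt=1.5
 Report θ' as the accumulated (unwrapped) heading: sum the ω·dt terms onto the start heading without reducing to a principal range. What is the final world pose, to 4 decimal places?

step 1: θ'=1.7972 (R=2.6667) → pose (2.2892, -0.5681, 1.7972)
step 2: θ'=1.5472 (R=1.0000) → pose (2.3145, -0.8161, 1.5472)
step 3: θ'=0.4222 (R=-2.3333) → pose (3.6910, 1.2572, 0.4222)
step 4: θ'=1.5472 (R=1.6667) → pose (4.6743, 2.7382, 1.5472)
step 5: θ'=3.0472 (R=-0.7500) → pose (5.3534, 1.9739, 3.0472)
step 6: θ'=4.5472 (R=-0.5000) → pose (5.8937, 2.3894, 4.5472)

(5.8937, 2.3894, 4.5472)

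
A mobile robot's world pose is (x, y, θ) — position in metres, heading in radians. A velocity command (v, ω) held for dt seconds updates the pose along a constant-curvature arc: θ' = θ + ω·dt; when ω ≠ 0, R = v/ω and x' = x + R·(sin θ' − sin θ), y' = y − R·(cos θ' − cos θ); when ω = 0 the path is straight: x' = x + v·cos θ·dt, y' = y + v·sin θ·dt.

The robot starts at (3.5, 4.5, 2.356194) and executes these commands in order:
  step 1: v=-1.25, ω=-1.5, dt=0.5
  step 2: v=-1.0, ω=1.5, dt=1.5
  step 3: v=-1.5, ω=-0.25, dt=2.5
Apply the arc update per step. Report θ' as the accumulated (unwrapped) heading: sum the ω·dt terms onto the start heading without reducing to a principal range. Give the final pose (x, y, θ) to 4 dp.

(8.2417, 4.9041, 3.2312)

step 1: θ'=1.6062 (R=0.8333) → pose (3.7436, 3.9402, 1.6062)
step 2: θ'=3.8562 (R=-0.6667) → pose (4.8467, 3.4603, 3.8562)
step 3: θ'=3.2312 (R=6.0000) → pose (8.2417, 4.9041, 3.2312)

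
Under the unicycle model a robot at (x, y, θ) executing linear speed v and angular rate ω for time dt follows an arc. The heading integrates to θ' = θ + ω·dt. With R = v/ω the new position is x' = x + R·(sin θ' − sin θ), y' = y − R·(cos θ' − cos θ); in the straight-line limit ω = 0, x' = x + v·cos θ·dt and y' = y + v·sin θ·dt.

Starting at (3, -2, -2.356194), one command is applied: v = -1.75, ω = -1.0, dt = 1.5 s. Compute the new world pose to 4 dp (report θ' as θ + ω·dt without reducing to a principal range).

θ' = -2.3562 + -1.0·1.5 = -3.8562
R = v/ω = -1.75/-1.0 = 1.7500
x' = 3 + 1.7500·(sin -3.8562 − sin -2.3562) = 5.3842
y' = -2 − 1.7500·(cos -3.8562 − cos -2.3562) = -1.9156

(5.3842, -1.9156, -3.8562)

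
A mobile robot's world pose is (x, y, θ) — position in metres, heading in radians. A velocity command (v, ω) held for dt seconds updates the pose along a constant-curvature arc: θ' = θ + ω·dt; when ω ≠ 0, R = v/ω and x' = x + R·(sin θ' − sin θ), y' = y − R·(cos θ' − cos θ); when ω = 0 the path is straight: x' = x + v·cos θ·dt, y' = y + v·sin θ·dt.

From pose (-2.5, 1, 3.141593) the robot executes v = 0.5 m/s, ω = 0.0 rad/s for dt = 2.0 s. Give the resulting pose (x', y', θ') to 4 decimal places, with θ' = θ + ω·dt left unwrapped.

(-3.5000, 1.0000, 3.1416)

θ' = 3.1416 + 0.0·2.0 = 3.1416
ω = 0 → straight: x' = -2.5 + 0.5·cos(3.1416)·2.0 = -3.5000
y' = 1 + 0.5·sin(3.1416)·2.0 = 1.0000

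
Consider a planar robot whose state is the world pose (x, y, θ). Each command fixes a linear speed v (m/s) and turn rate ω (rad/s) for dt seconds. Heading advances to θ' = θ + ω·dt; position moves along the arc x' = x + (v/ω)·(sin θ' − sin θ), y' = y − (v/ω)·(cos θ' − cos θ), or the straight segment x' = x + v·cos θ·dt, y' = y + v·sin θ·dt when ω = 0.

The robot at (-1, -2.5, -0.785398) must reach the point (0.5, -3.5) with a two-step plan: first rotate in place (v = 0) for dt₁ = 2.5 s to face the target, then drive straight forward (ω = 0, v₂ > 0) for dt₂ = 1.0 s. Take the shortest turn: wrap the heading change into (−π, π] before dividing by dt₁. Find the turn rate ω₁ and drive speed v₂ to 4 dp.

heading to target = atan2(-3.5−-2.5, 0.5−-1) = -0.5880
Δθ = wrap(-0.5880 − -0.7854) = 0.1974; ω₁ = Δθ/dt₁ = 0.0790
distance = √((0.5−-1)² + (-3.5−-2.5)²) = 1.8028; v₂ = distance/dt₂ = 1.8028

ω₁ = 0.0790, v₂ = 1.8028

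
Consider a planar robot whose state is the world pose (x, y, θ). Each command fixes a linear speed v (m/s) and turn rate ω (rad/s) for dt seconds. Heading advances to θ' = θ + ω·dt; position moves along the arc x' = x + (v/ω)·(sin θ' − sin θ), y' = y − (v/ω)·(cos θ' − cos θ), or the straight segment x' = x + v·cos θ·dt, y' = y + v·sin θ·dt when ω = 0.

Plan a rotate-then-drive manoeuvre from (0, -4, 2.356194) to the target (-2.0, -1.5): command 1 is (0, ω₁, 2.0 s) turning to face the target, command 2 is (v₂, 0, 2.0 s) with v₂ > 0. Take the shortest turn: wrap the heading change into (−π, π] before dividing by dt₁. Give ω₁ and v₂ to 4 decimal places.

heading to target = atan2(-1.5−-4, -2−0) = 2.2455
Δθ = wrap(2.2455 − 2.3562) = -0.1107; ω₁ = Δθ/dt₁ = -0.0553
distance = √((-2−0)² + (-1.5−-4)²) = 3.2016; v₂ = distance/dt₂ = 1.6008

ω₁ = -0.0553, v₂ = 1.6008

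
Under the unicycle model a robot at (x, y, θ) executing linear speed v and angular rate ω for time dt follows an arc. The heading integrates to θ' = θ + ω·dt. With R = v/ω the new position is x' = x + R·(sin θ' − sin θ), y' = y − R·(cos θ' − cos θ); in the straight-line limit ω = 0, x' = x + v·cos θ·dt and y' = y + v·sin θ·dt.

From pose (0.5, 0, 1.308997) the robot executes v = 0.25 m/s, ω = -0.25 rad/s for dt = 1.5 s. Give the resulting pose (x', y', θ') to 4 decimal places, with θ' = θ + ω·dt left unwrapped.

θ' = 1.3090 + -0.25·1.5 = 0.9340
R = v/ω = 0.25/-0.25 = -1.0000
x' = 0.5 + -1.0000·(sin 0.9340 − sin 1.3090) = 0.6619
y' = 0 − -1.0000·(cos 0.9340 − cos 1.3090) = 0.3358

(0.6619, 0.3358, 0.9340)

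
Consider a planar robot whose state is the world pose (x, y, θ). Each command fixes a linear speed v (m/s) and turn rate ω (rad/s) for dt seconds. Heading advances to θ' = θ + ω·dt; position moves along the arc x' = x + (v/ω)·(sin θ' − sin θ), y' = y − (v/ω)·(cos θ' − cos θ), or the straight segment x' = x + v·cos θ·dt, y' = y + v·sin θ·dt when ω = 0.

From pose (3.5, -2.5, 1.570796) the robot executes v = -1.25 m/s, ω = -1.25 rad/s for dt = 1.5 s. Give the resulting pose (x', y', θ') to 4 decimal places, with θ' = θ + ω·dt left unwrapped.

θ' = 1.5708 + -1.25·1.5 = -0.3042
R = v/ω = -1.25/-1.25 = 1.0000
x' = 3.5 + 1.0000·(sin -0.3042 − sin 1.5708) = 2.2005
y' = -2.5 − 1.0000·(cos -0.3042 − cos 1.5708) = -3.4541

(2.2005, -3.4541, -0.3042)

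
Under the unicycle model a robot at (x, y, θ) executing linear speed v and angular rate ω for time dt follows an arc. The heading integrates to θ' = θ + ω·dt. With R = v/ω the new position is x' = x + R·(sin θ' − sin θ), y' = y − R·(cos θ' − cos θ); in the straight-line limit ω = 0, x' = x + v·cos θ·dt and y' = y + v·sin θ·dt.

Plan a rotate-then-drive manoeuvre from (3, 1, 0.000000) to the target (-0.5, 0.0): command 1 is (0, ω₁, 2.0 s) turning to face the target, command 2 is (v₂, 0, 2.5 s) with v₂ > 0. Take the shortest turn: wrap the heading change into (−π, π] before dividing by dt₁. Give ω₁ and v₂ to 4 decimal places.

ω₁ = -1.4316, v₂ = 1.4560

heading to target = atan2(0−1, -0.5−3) = -2.8633
Δθ = wrap(-2.8633 − 0.0000) = -2.8633; ω₁ = Δθ/dt₁ = -1.4316
distance = √((-0.5−3)² + (0−1)²) = 3.6401; v₂ = distance/dt₂ = 1.4560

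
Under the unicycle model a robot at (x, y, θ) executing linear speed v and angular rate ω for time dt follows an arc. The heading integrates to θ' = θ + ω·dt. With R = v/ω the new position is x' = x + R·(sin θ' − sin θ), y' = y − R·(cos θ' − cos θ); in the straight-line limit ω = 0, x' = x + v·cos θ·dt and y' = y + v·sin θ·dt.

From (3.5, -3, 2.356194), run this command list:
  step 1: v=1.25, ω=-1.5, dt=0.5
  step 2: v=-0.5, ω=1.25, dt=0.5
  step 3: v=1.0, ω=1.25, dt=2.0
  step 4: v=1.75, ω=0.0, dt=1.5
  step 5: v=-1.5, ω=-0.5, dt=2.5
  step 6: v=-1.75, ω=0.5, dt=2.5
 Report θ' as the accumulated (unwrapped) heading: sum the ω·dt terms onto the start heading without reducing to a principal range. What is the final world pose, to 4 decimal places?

(6.2916, 0.4492, 4.7312)

step 1: θ'=1.6062 (R=-0.8333) → pose (3.2564, -2.4402, 1.6062)
step 2: θ'=2.2312 (R=-0.4000) → pose (3.3403, -2.6715, 2.2312)
step 3: θ'=4.7312 (R=0.8000) → pose (1.9086, -3.1772, 4.7312)
step 4: θ'=4.7312 (straight) → pose (1.9580, -5.8018, 4.7312)
step 5: θ'=3.4812 (R=3.0000) → pose (3.9581, -2.9167, 3.4812)
step 6: θ'=4.7312 (R=-3.5000) → pose (6.2916, 0.4492, 4.7312)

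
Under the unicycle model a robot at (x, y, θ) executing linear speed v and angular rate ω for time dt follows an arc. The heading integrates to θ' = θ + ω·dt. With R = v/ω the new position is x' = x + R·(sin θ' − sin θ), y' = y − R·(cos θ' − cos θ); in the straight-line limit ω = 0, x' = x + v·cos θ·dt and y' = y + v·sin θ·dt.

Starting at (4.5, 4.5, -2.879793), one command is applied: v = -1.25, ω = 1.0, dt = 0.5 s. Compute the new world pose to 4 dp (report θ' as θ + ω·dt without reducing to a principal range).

θ' = -2.8798 + 1.0·0.5 = -2.3798
R = v/ω = -1.25/1.0 = -1.2500
x' = 4.5 + -1.2500·(sin -2.3798 − sin -2.8798) = 5.0393
y' = 4.5 − -1.2500·(cos -2.3798 − cos -2.8798) = 4.8029

(5.0393, 4.8029, -2.3798)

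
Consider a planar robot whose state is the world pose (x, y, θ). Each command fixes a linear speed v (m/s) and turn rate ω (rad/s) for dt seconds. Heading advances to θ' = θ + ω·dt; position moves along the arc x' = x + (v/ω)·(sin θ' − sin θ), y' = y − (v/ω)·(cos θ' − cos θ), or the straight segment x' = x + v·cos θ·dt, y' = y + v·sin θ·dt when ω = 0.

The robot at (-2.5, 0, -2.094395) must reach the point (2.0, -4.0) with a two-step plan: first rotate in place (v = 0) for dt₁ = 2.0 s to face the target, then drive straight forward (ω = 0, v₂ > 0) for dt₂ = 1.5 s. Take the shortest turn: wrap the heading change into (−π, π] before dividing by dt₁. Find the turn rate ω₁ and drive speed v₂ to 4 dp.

ω₁ = 0.6839, v₂ = 4.0139

heading to target = atan2(-4−0, 2−-2.5) = -0.7266
Δθ = wrap(-0.7266 − -2.0944) = 1.3678; ω₁ = Δθ/dt₁ = 0.6839
distance = √((2−-2.5)² + (-4−0)²) = 6.0208; v₂ = distance/dt₂ = 4.0139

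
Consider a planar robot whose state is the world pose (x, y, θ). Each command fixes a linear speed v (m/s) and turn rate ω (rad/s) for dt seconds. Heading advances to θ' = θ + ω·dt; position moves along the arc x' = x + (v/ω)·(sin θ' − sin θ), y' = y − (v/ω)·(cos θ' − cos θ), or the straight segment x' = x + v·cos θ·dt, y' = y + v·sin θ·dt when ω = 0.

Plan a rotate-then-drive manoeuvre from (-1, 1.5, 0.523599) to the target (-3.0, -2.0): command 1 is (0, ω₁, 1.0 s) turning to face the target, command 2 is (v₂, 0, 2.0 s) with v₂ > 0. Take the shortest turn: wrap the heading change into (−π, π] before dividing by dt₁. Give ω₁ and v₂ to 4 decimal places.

ω₁ = -2.6135, v₂ = 2.0156

heading to target = atan2(-2−1.5, -3−-1) = -2.0899
Δθ = wrap(-2.0899 − 0.5236) = -2.6135; ω₁ = Δθ/dt₁ = -2.6135
distance = √((-3−-1)² + (-2−1.5)²) = 4.0311; v₂ = distance/dt₂ = 2.0156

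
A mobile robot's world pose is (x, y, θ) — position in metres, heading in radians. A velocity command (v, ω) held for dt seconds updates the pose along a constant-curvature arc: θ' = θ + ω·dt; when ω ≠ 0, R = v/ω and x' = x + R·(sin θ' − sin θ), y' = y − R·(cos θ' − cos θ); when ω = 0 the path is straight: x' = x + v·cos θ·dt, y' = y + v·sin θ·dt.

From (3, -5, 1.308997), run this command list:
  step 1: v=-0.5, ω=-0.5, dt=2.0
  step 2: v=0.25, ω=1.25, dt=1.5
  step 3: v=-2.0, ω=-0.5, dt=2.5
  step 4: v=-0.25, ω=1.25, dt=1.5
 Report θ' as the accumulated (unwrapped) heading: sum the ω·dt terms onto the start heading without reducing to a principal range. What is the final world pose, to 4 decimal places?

step 1: θ'=0.3090 (R=1.0000) → pose (2.3382, -5.6938, 0.3090)
step 2: θ'=2.1840 (R=0.2000) → pose (2.4409, -5.3882, 2.1840)
step 3: θ'=0.9340 (R=4.0000) → pose (2.3857, -10.0686, 0.9340)
step 4: θ'=2.8090 (R=-0.2000) → pose (2.4812, -10.3766, 2.8090)

(2.4812, -10.3766, 2.8090)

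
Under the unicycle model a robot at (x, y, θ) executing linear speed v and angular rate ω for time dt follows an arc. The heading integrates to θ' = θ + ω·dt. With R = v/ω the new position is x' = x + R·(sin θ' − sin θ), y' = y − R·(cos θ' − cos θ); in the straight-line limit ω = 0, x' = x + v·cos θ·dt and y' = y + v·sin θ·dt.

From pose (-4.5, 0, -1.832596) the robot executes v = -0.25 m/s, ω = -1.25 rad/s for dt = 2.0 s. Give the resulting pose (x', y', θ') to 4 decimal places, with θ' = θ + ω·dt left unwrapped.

(-4.1211, 0.0224, -4.3326)

θ' = -1.8326 + -1.25·2.0 = -4.3326
R = v/ω = -0.25/-1.25 = 0.2000
x' = -4.5 + 0.2000·(sin -4.3326 − sin -1.8326) = -4.1211
y' = 0 − 0.2000·(cos -4.3326 − cos -1.8326) = 0.0224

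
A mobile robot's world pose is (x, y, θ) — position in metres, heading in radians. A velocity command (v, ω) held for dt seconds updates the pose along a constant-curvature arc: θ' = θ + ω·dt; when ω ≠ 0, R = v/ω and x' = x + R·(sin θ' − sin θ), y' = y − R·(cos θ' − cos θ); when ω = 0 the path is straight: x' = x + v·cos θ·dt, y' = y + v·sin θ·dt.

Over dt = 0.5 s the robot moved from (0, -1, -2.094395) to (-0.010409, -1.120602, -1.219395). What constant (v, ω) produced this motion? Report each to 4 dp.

v = 0.2500, ω = 1.7500

Δθ = -1.219395 − -2.094395 = 0.875000
ω = Δθ/dt = 0.875000/0.5 = 1.7500
R = −Δy/(cos θ' − cos θ) = 0.1429
v = R·ω = 0.1429·1.7500 = 0.2500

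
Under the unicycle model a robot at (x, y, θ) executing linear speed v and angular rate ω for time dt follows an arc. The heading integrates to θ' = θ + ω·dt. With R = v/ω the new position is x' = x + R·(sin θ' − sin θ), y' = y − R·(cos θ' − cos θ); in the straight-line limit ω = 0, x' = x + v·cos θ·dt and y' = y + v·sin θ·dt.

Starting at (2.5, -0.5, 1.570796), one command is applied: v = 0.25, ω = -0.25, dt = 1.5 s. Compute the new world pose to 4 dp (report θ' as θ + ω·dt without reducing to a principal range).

θ' = 1.5708 + -0.25·1.5 = 1.1958
R = v/ω = 0.25/-0.25 = -1.0000
x' = 2.5 + -1.0000·(sin 1.1958 − sin 1.5708) = 2.5695
y' = -0.5 − -1.0000·(cos 1.1958 − cos 1.5708) = -0.1337

(2.5695, -0.1337, 1.1958)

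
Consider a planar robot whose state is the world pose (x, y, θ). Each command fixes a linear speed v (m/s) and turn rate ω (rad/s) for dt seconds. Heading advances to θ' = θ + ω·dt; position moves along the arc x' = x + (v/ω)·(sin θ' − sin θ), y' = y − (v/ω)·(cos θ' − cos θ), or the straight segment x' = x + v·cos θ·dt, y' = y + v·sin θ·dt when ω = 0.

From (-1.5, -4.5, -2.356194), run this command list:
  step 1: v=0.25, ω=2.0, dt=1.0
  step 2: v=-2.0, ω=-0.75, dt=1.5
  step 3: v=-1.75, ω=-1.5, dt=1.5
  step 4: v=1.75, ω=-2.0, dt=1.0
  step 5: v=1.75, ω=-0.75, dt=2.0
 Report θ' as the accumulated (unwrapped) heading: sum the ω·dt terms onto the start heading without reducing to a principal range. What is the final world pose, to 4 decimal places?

(1.7759, -0.5242, -7.2312)

step 1: θ'=-0.3562 (R=0.1250) → pose (-1.4552, -4.7055, -0.3562)
step 2: θ'=-1.4812 (R=2.6667) → pose (-3.1813, -2.4449, -1.4812)
step 3: θ'=-3.7312 (R=1.1667) → pose (-1.3706, -1.3708, -3.7312)
step 4: θ'=-5.7312 (R=-0.8750) → pose (-1.3429, 0.1015, -5.7312)
step 5: θ'=-7.2312 (R=-2.3333) → pose (1.7759, -0.5242, -7.2312)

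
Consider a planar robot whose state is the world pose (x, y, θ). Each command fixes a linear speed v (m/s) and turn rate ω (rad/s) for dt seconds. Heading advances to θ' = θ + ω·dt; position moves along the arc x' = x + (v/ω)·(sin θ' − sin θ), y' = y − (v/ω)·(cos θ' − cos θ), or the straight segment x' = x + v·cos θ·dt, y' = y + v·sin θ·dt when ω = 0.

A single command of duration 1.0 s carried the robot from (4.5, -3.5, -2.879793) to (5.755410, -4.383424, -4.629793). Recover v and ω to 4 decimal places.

Δθ = -4.629793 − -2.879793 = -1.750000
ω = Δθ/dt = -1.750000/1.0 = -1.7500
R = Δx/(sin θ' − sin θ) = 1.0000
v = R·ω = 1.0000·-1.7500 = -1.7500

v = -1.7500, ω = -1.7500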